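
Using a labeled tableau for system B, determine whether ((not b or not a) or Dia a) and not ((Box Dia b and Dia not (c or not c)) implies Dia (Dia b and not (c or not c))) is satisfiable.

Unsatisfiable

1. ((not b or not a) or Dia a) and not ((Box Dia b and Dia not (c or not c)) implies Dia (Dia b and not (c or not c))), w0
2. (not b or not a) or Dia a, w0
3. not ((Box Dia b and Dia not (c or not c)) implies Dia (Dia b and not (c or not c))), w0
4. Box Dia b and Dia not (c or not c), w0
5. not Dia (Dia b and not (c or not c)), w0
6. Box Dia b, w0
7. Dia not (c or not c), w0
8. not (Dia b and not (c or not c)), w0
9. Dia b, w0
10. not b or not a, w0
11. c or not c, w0
12. not a, w0
13. not c, w0
14. not (c or not c), w1
15. not c, w1
16. c, w1
Accessibility: w0Rw0, w0Rw1, w1Rw0, w1Rw1
Branch closes: c and not c both at w1.
Every branch closes; the branch above is one of them.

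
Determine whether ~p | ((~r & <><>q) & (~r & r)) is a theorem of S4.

Invalid (countermodel exists)

Tableau for the negation ~(~p | ((~r & <><>q) & (~r & r))):
1. ~(~p | ((~r & <><>q) & (~r & r))), u
2. p, u
3. ~((~r & <><>q) & (~r & r)), u
4. ~(~r & r), u
5. ~r, u
Accessibility: uRu
The negation has an open branch (countermodel exists).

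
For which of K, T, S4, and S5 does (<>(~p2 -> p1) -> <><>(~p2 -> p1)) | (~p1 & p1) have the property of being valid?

T-tableau for the negation ~((<>(~p2 -> p1) -> <><>(~p2 -> p1)) | (~p1 & p1)):
1. ~((<>(~p2 -> p1) -> <><>(~p2 -> p1)) | (~p1 & p1)), w0
2. ~(<>(~p2 -> p1) -> <><>(~p2 -> p1)), w0
3. ~(~p1 & p1), w0
4. <>(~p2 -> p1), w0
5. ~<><>(~p2 -> p1), w0
6. ~<>(~p2 -> p1), w0
7. ~(~p2 -> p1), w0
8. ~p2, w0
9. ~p1, w0
10. ~p2 -> p1, w1
11. ~<>(~p2 -> p1), w1
12. ~(~p2 -> p1), w1
13. ~p2, w1
14. ~p1, w1
15. p1, w1
Accessibility: w0Rw0, w0Rw1, w1Rw1
Branch closes: p1 and ~p1 both at w1.
Every branch closes (one shown): valid in T, hence also in S4, S5 (every theorem of T is a theorem of S4 and S5).
K-tableau for the negation ~((<>(~p2 -> p1) -> <><>(~p2 -> p1)) | (~p1 & p1)):
1. ~((<>(~p2 -> p1) -> <><>(~p2 -> p1)) | (~p1 & p1)), w0
2. ~(<>(~p2 -> p1) -> <><>(~p2 -> p1)), w0
3. ~(~p1 & p1), w0
4. <>(~p2 -> p1), w0
5. ~<><>(~p2 -> p1), w0
6. ~p1, w0
7. ~p2 -> p1, w1
8. ~<>(~p2 -> p1), w1
9. p1, w1
Accessibility: w0Rw1
Complete open branch: countermodel on a K-frame, so not valid in K.

T, S4, S5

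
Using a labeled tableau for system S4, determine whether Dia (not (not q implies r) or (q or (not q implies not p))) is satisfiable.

Yes, satisfiable

1. Dia (not (not q implies r) or (q or (not q implies not p))), u
2. not (not q implies r) or (q or (not q implies not p)), v   [Dia-rule on 1: fresh world v, uRv]
3. q or (not q implies not p), v   [or-rule on 2 (branches; this branch)]
4. not q implies not p, v   [or-rule on 3 (branches; this branch)]
5. not p, v   [implies-rule on 4 (branches; this branch)]
Accessibility: uRu, uRv, vRv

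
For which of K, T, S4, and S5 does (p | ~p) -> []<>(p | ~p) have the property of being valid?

K-tableau for the negation ~((p | ~p) -> []<>(p | ~p)):
1. ~((p | ~p) -> []<>(p | ~p)), 0
2. p | ~p, 0
3. ~[]<>(p | ~p), 0
4. ~p, 0
5. ~<>(p | ~p), 1
Accessibility: 0R1
Complete open branch: countermodel on a K-frame, so not valid in K.
T-tableau for the negation ~((p | ~p) -> []<>(p | ~p)):
1. ~((p | ~p) -> []<>(p | ~p)), 0
2. p | ~p, 0
3. ~[]<>(p | ~p), 0
4. ~p, 0
5. ~<>(p | ~p), 1
6. ~(p | ~p), 1
7. ~p, 1
8. p, 1
Accessibility: 0R0, 0R1, 1R1
Branch closes: p and ~p both at 1.
Every branch closes (one shown): valid in T, hence also in S4, S5 (every theorem of T is a theorem of S4 and S5).

T, S4, S5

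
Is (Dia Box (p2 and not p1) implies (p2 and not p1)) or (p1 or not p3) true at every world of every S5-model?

Valid in S5

Tableau for the negation not ((Dia Box (p2 and not p1) implies (p2 and not p1)) or (p1 or not p3)):
1. not ((Dia Box (p2 and not p1) implies (p2 and not p1)) or (p1 or not p3)), u
2. not (Dia Box (p2 and not p1) implies (p2 and not p1)), u
3. not (p1 or not p3), u
4. Dia Box (p2 and not p1), u
5. not (p2 and not p1), u
6. not p1, u
7. p3, u
8. not p2, u
9. Box (p2 and not p1), v
10. p2 and not p1, u
11. p2, u
Accessibility: uRu, uRv, vRu, vRv
Branch closes: p2 and not p2 both at u.
Every branch of the negation's tableau closes; the branch above is one of them.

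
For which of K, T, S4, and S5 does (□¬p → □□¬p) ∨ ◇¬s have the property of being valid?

T-tableau for the negation ¬((□¬p → □□¬p) ∨ ◇¬s):
1. ¬((□¬p → □□¬p) ∨ ◇¬s), 0
2. ¬(□¬p → □□¬p), 0
3. ¬◇¬s, 0
4. □¬p, 0
5. ¬□□¬p, 0
6. s, 0
7. ¬p, 0
8. ¬□¬p, 1
9. s, 1
10. ¬p, 1
11. p, 2
Accessibility: 0R0, 0R1, 1R1, 1R2, 2R2
Complete open branch: countermodel on a T-frame, so not valid in T, nor in K (the same frame is also a K-frame).
S4-tableau for the negation ¬((□¬p → □□¬p) ∨ ◇¬s):
1. ¬((□¬p → □□¬p) ∨ ◇¬s), 0
2. ¬(□¬p → □□¬p), 0
3. ¬◇¬s, 0
4. □¬p, 0
5. ¬□□¬p, 0
6. s, 0
7. ¬p, 0
8. ¬□¬p, 1
9. s, 1
10. ¬p, 1
11. p, 2
12. s, 2
13. ¬p, 2
Accessibility: 0R0, 0R1, 0R2, 1R1, 1R2, 2R2
Branch closes: p and ¬p both at 2.
Every branch closes (one shown): valid in S4, hence also in S5 (every theorem of S4 is a theorem of S5).

S4, S5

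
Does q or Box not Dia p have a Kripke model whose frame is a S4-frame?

1. q or Box not Dia p, w0
2. Box not Dia p, w0   [or-rule on 1 (branches; this branch)]
3. not Dia p, w0   [Box-rule on 2 via w0Rw0]
4. not p, w0   [neg-Dia-rule on 3 via w0Rw0]
Accessibility: w0Rw0

Satisfiable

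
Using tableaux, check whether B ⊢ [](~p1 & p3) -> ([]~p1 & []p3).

Valid

Tableau for the negation ~([](~p1 & p3) -> ([]~p1 & []p3)):
1. ~([](~p1 & p3) -> ([]~p1 & []p3)), w0
2. [](~p1 & p3), w0
3. ~([]~p1 & []p3), w0
4. ~p1 & p3, w0
5. ~p1, w0
6. p3, w0
7. ~[]p3, w0
8. ~p3, w1
9. ~p1 & p3, w1
10. ~p1, w1
11. p3, w1
Accessibility: w0Rw0, w0Rw1, w1Rw0, w1Rw1
Branch closes: p3 and ~p3 both at w1.
Every branch of the negation's tableau closes; the branch above is one of them.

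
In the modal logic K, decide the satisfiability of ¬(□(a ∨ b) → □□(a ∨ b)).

Satisfiable

1. ¬(□(a ∨ b) → □□(a ∨ b)), w0
2. □(a ∨ b), w0
3. ¬□□(a ∨ b), w0
4. ¬□(a ∨ b), w1
5. a ∨ b, w1
6. b, w1
7. ¬(a ∨ b), w2
8. ¬a, w2
9. ¬b, w2
Accessibility: w0Rw1, w1Rw2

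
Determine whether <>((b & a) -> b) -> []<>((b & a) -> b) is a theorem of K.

Not valid

Tableau for the negation ~(<>((b & a) -> b) -> []<>((b & a) -> b)):
1. ~(<>((b & a) -> b) -> []<>((b & a) -> b)), u
2. <>((b & a) -> b), u
3. ~[]<>((b & a) -> b), u
4. (b & a) -> b, v
5. b, v
6. ~<>((b & a) -> b), w
Accessibility: uRv, uRw
The negation has an open branch (countermodel exists).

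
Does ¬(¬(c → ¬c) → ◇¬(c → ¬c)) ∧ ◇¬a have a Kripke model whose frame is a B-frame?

1. ¬(¬(c → ¬c) → ◇¬(c → ¬c)) ∧ ◇¬a, u
2. ¬(¬(c → ¬c) → ◇¬(c → ¬c)), u
3. ◇¬a, u
4. ¬(c → ¬c), u
5. ¬◇¬(c → ¬c), u
6. c, u
7. c → ¬c, u
8. ¬c, u
Accessibility: uRu
Branch closes: c and ¬c both at u.
All branches of the tableau close; one closing branch shown above.

Unsatisfiable (every branch closes)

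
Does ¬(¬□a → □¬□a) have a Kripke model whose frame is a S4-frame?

1. ¬(¬□a → □¬□a), u
2. ¬□a, u   [¬→-rule on 1]
3. ¬□¬□a, u   [¬→-rule on 1]
4. ¬a, v   [¬□-rule on 2: fresh world v, uRv]
5. □a, w   [¬□-rule on 3: fresh world w, uRw]
6. a, w   [□-rule on 5 via wRw]
Accessibility: uRu, uRv, uRw, vRv, wRw

Yes, satisfiable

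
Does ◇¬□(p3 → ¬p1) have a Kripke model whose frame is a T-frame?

1. ◇¬□(p3 → ¬p1), 0
2. ¬□(p3 → ¬p1), 1
3. ¬(p3 → ¬p1), 2
4. p3, 2
5. p1, 2
Accessibility: 0R0, 0R1, 1R1, 1R2, 2R2

Yes, satisfiable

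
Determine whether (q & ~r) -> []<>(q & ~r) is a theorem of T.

Tableau for the negation ~((q & ~r) -> []<>(q & ~r)):
1. ~((q & ~r) -> []<>(q & ~r)), w0
2. q & ~r, w0   [~->-rule on 1]
3. ~[]<>(q & ~r), w0   [~->-rule on 1]
4. q, w0   [&-rule on 2]
5. ~r, w0   [&-rule on 2]
6. ~<>(q & ~r), w1   [~[]-rule on 3: fresh world w1, w0Rw1]
7. ~(q & ~r), w1   [~<>-rule on 6 via w1Rw1]
8. r, w1   [~&-rule on 7 (branches; this branch)]
Accessibility: w0Rw0, w0Rw1, w1Rw1
The negation has an open branch (countermodel exists).

No, not valid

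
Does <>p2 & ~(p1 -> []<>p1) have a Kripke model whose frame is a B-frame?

1. <>p2 & ~(p1 -> []<>p1), w0
2. <>p2, w0
3. ~(p1 -> []<>p1), w0
4. p1, w0
5. ~[]<>p1, w0
6. p2, w1
7. ~<>p1, w2
8. ~p1, w0
Accessibility: w0Rw0, w0Rw1, w0Rw2, w1Rw0, w1Rw1, w2Rw0, w2Rw2
Branch closes: p1 and ~p1 both at w0.
Every branch closes; the branch above is one of them.

No, unsatisfiable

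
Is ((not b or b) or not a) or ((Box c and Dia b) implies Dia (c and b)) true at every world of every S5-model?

Tableau for the negation not (((not b or b) or not a) or ((Box c and Dia b) implies Dia (c and b))):
1. not (((not b or b) or not a) or ((Box c and Dia b) implies Dia (c and b))), w0
2. not ((not b or b) or not a), w0
3. not ((Box c and Dia b) implies Dia (c and b)), w0
4. not (not b or b), w0
5. a, w0
6. Box c and Dia b, w0
7. not Dia (c and b), w0
8. b, w0
9. not b, w0
Accessibility: w0Rw0
Branch closes: b and not b both at w0.
All branches of the negation close; one closing branch shown above.

Valid in S5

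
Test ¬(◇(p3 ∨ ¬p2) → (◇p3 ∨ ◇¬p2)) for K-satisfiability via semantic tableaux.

Unsatisfiable (every branch closes)

1. ¬(◇(p3 ∨ ¬p2) → (◇p3 ∨ ◇¬p2)), u
2. ◇(p3 ∨ ¬p2), u
3. ¬(◇p3 ∨ ◇¬p2), u
4. ¬◇p3, u
5. ¬◇¬p2, u
6. p3 ∨ ¬p2, v
7. ¬p3, v
8. p2, v
9. ¬p2, v
Accessibility: uRv
Branch closes: p2 and ¬p2 both at v.
Every branch closes; the branch above is one of them.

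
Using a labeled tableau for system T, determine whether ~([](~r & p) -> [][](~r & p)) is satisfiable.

1. ~([](~r & p) -> [][](~r & p)), w0
2. [](~r & p), w0   [~->-rule on 1]
3. ~[][](~r & p), w0   [~->-rule on 1]
4. ~r & p, w0   [[]-rule on 2 via w0Rw0]
5. ~r, w0   [&-rule on 4]
6. p, w0   [&-rule on 4]
7. ~[](~r & p), w1   [~[]-rule on 3: fresh world w1, w0Rw1]
8. ~r & p, w1   [[]-rule on 2 via w0Rw1]
9. ~r, w1   [&-rule on 8]
10. p, w1   [&-rule on 8]
11. ~(~r & p), w2   [~[]-rule on 7: fresh world w2, w1Rw2]
12. ~p, w2   [~&-rule on 11 (branches; this branch)]
Accessibility: w0Rw0, w0Rw1, w1Rw1, w1Rw2, w2Rw2

Satisfiable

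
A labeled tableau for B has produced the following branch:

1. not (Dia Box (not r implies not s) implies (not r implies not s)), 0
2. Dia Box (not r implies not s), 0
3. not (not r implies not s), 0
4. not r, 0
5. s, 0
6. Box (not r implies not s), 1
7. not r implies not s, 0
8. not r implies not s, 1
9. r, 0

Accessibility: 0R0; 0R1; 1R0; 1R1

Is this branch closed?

Both r and not r appear at 0.

Yes, closed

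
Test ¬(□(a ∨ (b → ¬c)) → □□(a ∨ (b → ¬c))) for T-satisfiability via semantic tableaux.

1. ¬(□(a ∨ (b → ¬c)) → □□(a ∨ (b → ¬c))), u
2. □(a ∨ (b → ¬c)), u
3. ¬□□(a ∨ (b → ¬c)), u
4. a ∨ (b → ¬c), u
5. b → ¬c, u
6. ¬c, u
7. ¬□(a ∨ (b → ¬c)), v
8. a ∨ (b → ¬c), v
9. b → ¬c, v
10. ¬c, v
11. ¬(a ∨ (b → ¬c)), w
12. ¬a, w
13. ¬(b → ¬c), w
14. b, w
15. c, w
Accessibility: uRu, uRv, vRv, vRw, wRw

Satisfiable (open branch found)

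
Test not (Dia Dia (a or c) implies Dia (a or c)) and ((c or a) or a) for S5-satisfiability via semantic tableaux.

1. not (Dia Dia (a or c) implies Dia (a or c)) and ((c or a) or a), 0
2. not (Dia Dia (a or c) implies Dia (a or c)), 0   [and-rule on 1]
3. (c or a) or a, 0   [and-rule on 1]
4. Dia Dia (a or c), 0   [neg-implies-rule on 2]
5. not Dia (a or c), 0   [neg-implies-rule on 2]
6. not (a or c), 0   [neg-Dia-rule on 5 via 0R0]
7. not a, 0   [neg-or-rule on 6]
8. not c, 0   [neg-or-rule on 6]
9. c or a, 0   [or-rule on 3 (branches; this branch)]
10. a, 0   [or-rule on 9 (branches; this branch)]
Accessibility: 0R0
Branch closes: a and not a both at 0.
All branches of the tableau close; one closing branch shown above.

No, unsatisfiable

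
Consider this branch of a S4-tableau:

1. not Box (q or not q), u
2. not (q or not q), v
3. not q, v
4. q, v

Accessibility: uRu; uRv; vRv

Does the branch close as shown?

Both q and not q appear at v.

Yes, closed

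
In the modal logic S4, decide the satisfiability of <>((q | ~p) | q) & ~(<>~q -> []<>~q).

Satisfiable

1. <>((q | ~p) | q) & ~(<>~q -> []<>~q), 0
2. <>((q | ~p) | q), 0
3. ~(<>~q -> []<>~q), 0
4. <>~q, 0
5. ~[]<>~q, 0
6. (q | ~p) | q, 1
7. q, 1
8. ~q, 2
9. ~<>~q, 3
10. q, 3
Accessibility: 0R0, 0R1, 0R2, 0R3, 1R1, 2R2, 3R3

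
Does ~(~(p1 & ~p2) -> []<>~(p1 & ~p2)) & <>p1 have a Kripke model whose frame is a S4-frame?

1. ~(~(p1 & ~p2) -> []<>~(p1 & ~p2)) & <>p1, 0
2. ~(~(p1 & ~p2) -> []<>~(p1 & ~p2)), 0
3. <>p1, 0
4. ~(p1 & ~p2), 0
5. ~[]<>~(p1 & ~p2), 0
6. p2, 0
7. p1, 1
8. ~<>~(p1 & ~p2), 2
9. p1 & ~p2, 2
10. p1, 2
11. ~p2, 2
Accessibility: 0R0, 0R1, 0R2, 1R1, 2R2

Satisfiable (open branch found)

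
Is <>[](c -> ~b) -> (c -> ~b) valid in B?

Tableau for the negation ~(<>[](c -> ~b) -> (c -> ~b)):
1. ~(<>[](c -> ~b) -> (c -> ~b)), w0
2. <>[](c -> ~b), w0   [~->-rule on 1]
3. ~(c -> ~b), w0   [~->-rule on 1]
4. c, w0   [~->-rule on 3]
5. b, w0   [~->-rule on 3]
6. [](c -> ~b), w1   [<>-rule on 2: fresh world w1, w0Rw1]
7. c -> ~b, w0   [[]-rule on 6 via w1Rw0]
8. c -> ~b, w1   [[]-rule on 6 via w1Rw1]
9. ~b, w0   [->-rule on 7 (branches; this branch)]
Accessibility: w0Rw0, w0Rw1, w1Rw0, w1Rw1
Branch closes: b and ~b both at w0.
All branches of the negation close; one closing branch shown above.

Yes, valid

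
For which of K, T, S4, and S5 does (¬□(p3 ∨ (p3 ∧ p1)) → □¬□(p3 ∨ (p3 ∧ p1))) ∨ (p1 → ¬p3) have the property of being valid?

S5-tableau for the negation ¬((¬□(p3 ∨ (p3 ∧ p1)) → □¬□(p3 ∨ (p3 ∧ p1))) ∨ (p1 → ¬p3)):
1. ¬((¬□(p3 ∨ (p3 ∧ p1)) → □¬□(p3 ∨ (p3 ∧ p1))) ∨ (p1 → ¬p3)), 0
2. ¬(¬□(p3 ∨ (p3 ∧ p1)) → □¬□(p3 ∨ (p3 ∧ p1))), 0
3. ¬(p1 → ¬p3), 0
4. ¬□(p3 ∨ (p3 ∧ p1)), 0
5. ¬□¬□(p3 ∨ (p3 ∧ p1)), 0
6. p1, 0
7. p3, 0
8. ¬(p3 ∨ (p3 ∧ p1)), 1
9. ¬p3, 1
10. ¬(p3 ∧ p1), 1
11. ¬p1, 1
12. □(p3 ∨ (p3 ∧ p1)), 2
13. p3 ∨ (p3 ∧ p1), 0
14. p3 ∨ (p3 ∧ p1), 1
15. p3 ∨ (p3 ∧ p1), 2
16. p3 ∧ p1, 0
17. p3 ∧ p1, 1
18. p3, 1
19. p1, 1
Accessibility: 0R0, 0R1, 0R2, 1R0, 1R1, 1R2, 2R0, 2R1, 2R2
Branch closes: p3 and ¬p3 both at 1.
Every branch closes (one shown): valid in S5.
S4-tableau for the negation ¬((¬□(p3 ∨ (p3 ∧ p1)) → □¬□(p3 ∨ (p3 ∧ p1))) ∨ (p1 → ¬p3)):
1. ¬((¬□(p3 ∨ (p3 ∧ p1)) → □¬□(p3 ∨ (p3 ∧ p1))) ∨ (p1 → ¬p3)), 0
2. ¬(¬□(p3 ∨ (p3 ∧ p1)) → □¬□(p3 ∨ (p3 ∧ p1))), 0
3. ¬(p1 → ¬p3), 0
4. ¬□(p3 ∨ (p3 ∧ p1)), 0
5. ¬□¬□(p3 ∨ (p3 ∧ p1)), 0
6. p1, 0
7. p3, 0
8. ¬(p3 ∨ (p3 ∧ p1)), 1
9. ¬p3, 1
10. ¬(p3 ∧ p1), 1
11. ¬p1, 1
12. □(p3 ∨ (p3 ∧ p1)), 2
13. p3 ∨ (p3 ∧ p1), 2
14. p3 ∧ p1, 2
15. p3, 2
16. p1, 2
Accessibility: 0R0, 0R1, 0R2, 1R1, 2R2
Complete open branch: countermodel on an S4-frame, so not valid in S4, nor in K, T (the same frame is also a K-frame and a T-frame).

S5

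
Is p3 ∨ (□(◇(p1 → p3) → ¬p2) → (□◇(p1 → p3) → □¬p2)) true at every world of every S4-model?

Valid

Tableau for the negation ¬(p3 ∨ (□(◇(p1 → p3) → ¬p2) → (□◇(p1 → p3) → □¬p2))):
1. ¬(p3 ∨ (□(◇(p1 → p3) → ¬p2) → (□◇(p1 → p3) → □¬p2))), 0
2. ¬p3, 0
3. ¬(□(◇(p1 → p3) → ¬p2) → (□◇(p1 → p3) → □¬p2)), 0
4. □(◇(p1 → p3) → ¬p2), 0
5. ¬(□◇(p1 → p3) → □¬p2), 0
6. □◇(p1 → p3), 0
7. ¬□¬p2, 0
8. ◇(p1 → p3) → ¬p2, 0
9. ◇(p1 → p3), 0
10. ¬p2, 0
11. p2, 1
12. ◇(p1 → p3) → ¬p2, 1
13. ◇(p1 → p3), 1
14. ¬◇(p1 → p3), 1
15. ¬(p1 → p3), 1
16. p1, 1
17. ¬p3, 1
18. p1 → p3, 2
19. ◇(p1 → p3) → ¬p2, 2
20. ◇(p1 → p3), 2
21. p3, 2
22. ¬p2, 2
23. p1 → p3, 3
24. ◇(p1 → p3) → ¬p2, 3
25. ◇(p1 → p3), 3
26. ¬(p1 → p3), 3
27. p1, 3
28. ¬p3, 3
29. p3, 3
Accessibility: 0R0, 0R1, 0R2, 0R3, 1R1, 1R3, 2R2, 3R3
Branch closes: p3 and ¬p3 both at 3.
All branches of the negation close; one closing branch shown above.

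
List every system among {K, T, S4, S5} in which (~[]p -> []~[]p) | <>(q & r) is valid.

S4-tableau for the negation ~((~[]p -> []~[]p) | <>(q & r)):
1. ~((~[]p -> []~[]p) | <>(q & r)), 0
2. ~(~[]p -> []~[]p), 0   [~|-rule on 1]
3. ~<>(q & r), 0   [~|-rule on 1]
4. ~[]p, 0   [~->-rule on 2]
5. ~[]~[]p, 0   [~->-rule on 2]
6. ~(q & r), 0   [~<>-rule on 3 via 0R0]
7. ~r, 0   [~&-rule on 6 (branches; this branch)]
8. ~p, 1   [~[]-rule on 4: fresh world 1, 0R1]
9. ~(q & r), 1   [~<>-rule on 3 via 0R1]
10. ~r, 1   [~&-rule on 9 (branches; this branch)]
11. []p, 2   [~[]-rule on 5: fresh world 2, 0R2]
12. ~(q & r), 2   [~<>-rule on 3 via 0R2]
13. p, 2   [[]-rule on 11 via 2R2]
14. ~r, 2   [~&-rule on 12 (branches; this branch)]
Accessibility: 0R0, 0R1, 0R2, 1R1, 2R2
Complete open branch: countermodel on an S4-frame, so not valid in S4, nor in K, T (the same frame is also a K-frame and a T-frame).
S5-tableau for the negation ~((~[]p -> []~[]p) | <>(q & r)):
1. ~((~[]p -> []~[]p) | <>(q & r)), 0
2. ~(~[]p -> []~[]p), 0   [~|-rule on 1]
3. ~<>(q & r), 0   [~|-rule on 1]
4. ~[]p, 0   [~->-rule on 2]
5. ~[]~[]p, 0   [~->-rule on 2]
6. ~(q & r), 0   [~<>-rule on 3 via 0R0]
7. ~r, 0   [~&-rule on 6 (branches; this branch)]
8. ~p, 1   [~[]-rule on 4: fresh world 1, 0R1]
9. ~(q & r), 1   [~<>-rule on 3 via 0R1]
10. ~r, 1   [~&-rule on 9 (branches; this branch)]
11. []p, 2   [~[]-rule on 5: fresh world 2, 0R2]
12. ~(q & r), 2   [~<>-rule on 3 via 0R2]
13. p, 0   [[]-rule on 11 via 2R0]
14. p, 1   [[]-rule on 11 via 2R1]
Accessibility: 0R0, 0R1, 0R2, 1R0, 1R1, 1R2, 2R0, 2R1, 2R2
Branch closes: p and ~p both at 1.
Every branch closes (one shown): valid in S5.

S5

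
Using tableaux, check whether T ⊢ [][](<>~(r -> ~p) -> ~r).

Tableau for the negation ~[][](<>~(r -> ~p) -> ~r):
1. ~[][](<>~(r -> ~p) -> ~r), w0
2. ~[](<>~(r -> ~p) -> ~r), w1   [~[]-rule on 1: fresh world w1, w0Rw1]
3. ~(<>~(r -> ~p) -> ~r), w2   [~[]-rule on 2: fresh world w2, w1Rw2]
4. <>~(r -> ~p), w2   [~->-rule on 3]
5. r, w2   [~->-rule on 3]
6. ~(r -> ~p), w3   [<>-rule on 4: fresh world w3, w2Rw3]
7. r, w3   [~->-rule on 6]
8. p, w3   [~->-rule on 6]
Accessibility: w0Rw0, w0Rw1, w1Rw1, w1Rw2, w2Rw2, w2Rw3, w3Rw3
The negation has an open branch (countermodel exists).

Not valid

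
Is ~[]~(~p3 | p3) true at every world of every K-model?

No, not valid

Tableau for the negation []~(~p3 | p3):
1. []~(~p3 | p3), 0
The negation has an open branch (countermodel exists).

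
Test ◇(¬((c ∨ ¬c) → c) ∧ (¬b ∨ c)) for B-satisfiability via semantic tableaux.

1. ◇(¬((c ∨ ¬c) → c) ∧ (¬b ∨ c)), u
2. ¬((c ∨ ¬c) → c) ∧ (¬b ∨ c), v
3. ¬((c ∨ ¬c) → c), v
4. ¬b ∨ c, v
5. c ∨ ¬c, v
6. ¬c, v
7. ¬b, v
Accessibility: uRu, uRv, vRu, vRv

Satisfiable (open branch found)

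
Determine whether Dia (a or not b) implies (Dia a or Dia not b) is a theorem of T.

Valid

Tableau for the negation not (Dia (a or not b) implies (Dia a or Dia not b)):
1. not (Dia (a or not b) implies (Dia a or Dia not b)), u
2. Dia (a or not b), u
3. not (Dia a or Dia not b), u
4. not Dia a, u
5. not Dia not b, u
6. not a, u
7. b, u
8. a or not b, v
9. not a, v
10. b, v
11. not b, v
Accessibility: uRu, uRv, vRv
Branch closes: b and not b both at v.
All branches of the negation close; one closing branch shown above.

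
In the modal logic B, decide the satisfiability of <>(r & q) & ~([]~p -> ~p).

1. <>(r & q) & ~([]~p -> ~p), w0
2. <>(r & q), w0
3. ~([]~p -> ~p), w0
4. []~p, w0
5. p, w0
6. ~p, w0
Accessibility: w0Rw0
Branch closes: p and ~p both at w0.
Every branch closes; the branch above is one of them.

Unsatisfiable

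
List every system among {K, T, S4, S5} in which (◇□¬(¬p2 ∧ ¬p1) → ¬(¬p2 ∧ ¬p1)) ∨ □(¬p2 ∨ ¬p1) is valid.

S5

S4-tableau for the negation ¬((◇□¬(¬p2 ∧ ¬p1) → ¬(¬p2 ∧ ¬p1)) ∨ □(¬p2 ∨ ¬p1)):
1. ¬((◇□¬(¬p2 ∧ ¬p1) → ¬(¬p2 ∧ ¬p1)) ∨ □(¬p2 ∨ ¬p1)), 0
2. ¬(◇□¬(¬p2 ∧ ¬p1) → ¬(¬p2 ∧ ¬p1)), 0
3. ¬□(¬p2 ∨ ¬p1), 0
4. ◇□¬(¬p2 ∧ ¬p1), 0
5. ¬p2 ∧ ¬p1, 0
6. ¬p2, 0
7. ¬p1, 0
8. ¬(¬p2 ∨ ¬p1), 1
9. p2, 1
10. p1, 1
11. □¬(¬p2 ∧ ¬p1), 2
12. ¬(¬p2 ∧ ¬p1), 2
13. p1, 2
Accessibility: 0R0, 0R1, 0R2, 1R1, 2R2
Complete open branch: countermodel on an S4-frame, so not valid in S4, nor in K, T (the same frame is also a K-frame and a T-frame).
S5-tableau for the negation ¬((◇□¬(¬p2 ∧ ¬p1) → ¬(¬p2 ∧ ¬p1)) ∨ □(¬p2 ∨ ¬p1)):
1. ¬((◇□¬(¬p2 ∧ ¬p1) → ¬(¬p2 ∧ ¬p1)) ∨ □(¬p2 ∨ ¬p1)), 0
2. ¬(◇□¬(¬p2 ∧ ¬p1) → ¬(¬p2 ∧ ¬p1)), 0
3. ¬□(¬p2 ∨ ¬p1), 0
4. ◇□¬(¬p2 ∧ ¬p1), 0
5. ¬p2 ∧ ¬p1, 0
6. ¬p2, 0
7. ¬p1, 0
8. ¬(¬p2 ∨ ¬p1), 1
9. p2, 1
10. p1, 1
11. □¬(¬p2 ∧ ¬p1), 2
12. ¬(¬p2 ∧ ¬p1), 0
13. ¬(¬p2 ∧ ¬p1), 1
14. ¬(¬p2 ∧ ¬p1), 2
15. p1, 0
Accessibility: 0R0, 0R1, 0R2, 1R0, 1R1, 1R2, 2R0, 2R1, 2R2
Branch closes: p1 and ¬p1 both at 0.
Every branch closes (one shown): valid in S5.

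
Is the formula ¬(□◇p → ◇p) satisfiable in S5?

No, unsatisfiable

1. ¬(□◇p → ◇p), 0
2. □◇p, 0
3. ¬◇p, 0
4. ◇p, 0
5. ¬p, 0
6. p, 1
7. ◇p, 1
8. ¬p, 1
Accessibility: 0R0, 0R1, 1R0, 1R1
Branch closes: p and ¬p both at 1.
(One branch shown.) All branches close.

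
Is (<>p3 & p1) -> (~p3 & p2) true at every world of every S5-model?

Not valid

Tableau for the negation ~((<>p3 & p1) -> (~p3 & p2)):
1. ~((<>p3 & p1) -> (~p3 & p2)), 0
2. <>p3 & p1, 0
3. ~(~p3 & p2), 0
4. <>p3, 0
5. p1, 0
6. ~p2, 0
7. p3, 1
Accessibility: 0R0, 0R1, 1R0, 1R1
The negation has an open branch (countermodel exists).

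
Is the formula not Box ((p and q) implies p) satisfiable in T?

Unsatisfiable (every branch closes)

1. not Box ((p and q) implies p), u
2. not ((p and q) implies p), v   [neg-Box-rule on 1: fresh world v, uRv]
3. p and q, v   [neg-implies-rule on 2]
4. not p, v   [neg-implies-rule on 2]
5. p, v   [and-rule on 3]
6. q, v   [and-rule on 3]
Accessibility: uRu, uRv, vRv
Branch closes: p and not p both at v.
(One branch shown.) All branches close.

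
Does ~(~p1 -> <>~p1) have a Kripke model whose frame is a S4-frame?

1. ~(~p1 -> <>~p1), w0
2. ~p1, w0   [~->-rule on 1]
3. ~<>~p1, w0   [~->-rule on 1]
4. p1, w0   [~<>-rule on 3 via w0Rw0]
Accessibility: w0Rw0
Branch closes: p1 and ~p1 both at w0.
All branches of the tableau close; one closing branch shown above.

No, unsatisfiable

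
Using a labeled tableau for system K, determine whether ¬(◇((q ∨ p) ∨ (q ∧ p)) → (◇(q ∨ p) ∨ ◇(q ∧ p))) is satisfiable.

1. ¬(◇((q ∨ p) ∨ (q ∧ p)) → (◇(q ∨ p) ∨ ◇(q ∧ p))), u
2. ◇((q ∨ p) ∨ (q ∧ p)), u   [¬→-rule on 1]
3. ¬(◇(q ∨ p) ∨ ◇(q ∧ p)), u   [¬→-rule on 1]
4. ¬◇(q ∨ p), u   [¬∨-rule on 3]
5. ¬◇(q ∧ p), u   [¬∨-rule on 3]
6. (q ∨ p) ∨ (q ∧ p), v   [◇-rule on 2: fresh world v, uRv]
7. ¬(q ∨ p), v   [¬◇-rule on 4 via uRv]
8. ¬q, v   [¬∨-rule on 7]
9. ¬p, v   [¬∨-rule on 7]
10. ¬(q ∧ p), v   [¬◇-rule on 5 via uRv]
11. q ∨ p, v   [∨-rule on 6 (branches; this branch)]
12. p, v   [∨-rule on 11 (branches; this branch)]
Accessibility: uRv
Branch closes: p and ¬p both at v.
Every branch closes; the branch above is one of them.

Unsatisfiable (every branch closes)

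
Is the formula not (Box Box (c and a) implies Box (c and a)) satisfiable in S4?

1. not (Box Box (c and a) implies Box (c and a)), w0
2. Box Box (c and a), w0
3. not Box (c and a), w0
4. Box (c and a), w0
5. c and a, w0
6. c, w0
7. a, w0
8. not (c and a), w1
9. Box (c and a), w1
10. c and a, w1
11. c, w1
12. a, w1
13. not a, w1
Accessibility: w0Rw0, w0Rw1, w1Rw1
Branch closes: a and not a both at w1.
All branches of the tableau close; one closing branch shown above.

No, unsatisfiable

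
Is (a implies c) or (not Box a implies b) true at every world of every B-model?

Tableau for the negation not ((a implies c) or (not Box a implies b)):
1. not ((a implies c) or (not Box a implies b)), 0
2. not (a implies c), 0
3. not (not Box a implies b), 0
4. a, 0
5. not c, 0
6. not Box a, 0
7. not b, 0
8. not a, 1
Accessibility: 0R0, 0R1, 1R0, 1R1
The negation has an open branch (countermodel exists).

Not valid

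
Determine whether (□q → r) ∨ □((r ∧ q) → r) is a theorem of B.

Valid in B

Tableau for the negation ¬((□q → r) ∨ □((r ∧ q) → r)):
1. ¬((□q → r) ∨ □((r ∧ q) → r)), w0
2. ¬(□q → r), w0
3. ¬□((r ∧ q) → r), w0
4. □q, w0
5. ¬r, w0
6. q, w0
7. ¬((r ∧ q) → r), w1
8. r ∧ q, w1
9. ¬r, w1
10. r, w1
11. q, w1
Accessibility: w0Rw0, w0Rw1, w1Rw0, w1Rw1
Branch closes: r and ¬r both at w1.
Every branch of the negation's tableau closes; the branch above is one of them.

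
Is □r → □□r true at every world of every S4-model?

Valid

Tableau for the negation ¬(□r → □□r):
1. ¬(□r → □□r), 0
2. □r, 0
3. ¬□□r, 0
4. r, 0
5. ¬□r, 1
6. r, 1
7. ¬r, 2
8. r, 2
Accessibility: 0R0, 0R1, 0R2, 1R1, 1R2, 2R2
Branch closes: r and ¬r both at 2.
Every branch of the negation's tableau closes; the branch above is one of them.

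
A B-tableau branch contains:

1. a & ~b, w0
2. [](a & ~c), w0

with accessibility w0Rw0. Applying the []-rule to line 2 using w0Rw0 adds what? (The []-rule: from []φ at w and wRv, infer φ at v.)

a & ~c, w0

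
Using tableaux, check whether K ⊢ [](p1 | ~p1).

Yes, valid

Tableau for the negation ~[](p1 | ~p1):
1. ~[](p1 | ~p1), w0
2. ~(p1 | ~p1), w1   [~[]-rule on 1: fresh world w1, w0Rw1]
3. ~p1, w1   [~|-rule on 2]
4. p1, w1   [~|-rule on 2]
Accessibility: w0Rw1
Branch closes: p1 and ~p1 both at w1.
Every branch of the negation's tableau closes; the branch above is one of them.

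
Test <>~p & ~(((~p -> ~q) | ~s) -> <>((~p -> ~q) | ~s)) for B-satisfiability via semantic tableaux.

Unsatisfiable

1. <>~p & ~(((~p -> ~q) | ~s) -> <>((~p -> ~q) | ~s)), w0
2. <>~p, w0
3. ~(((~p -> ~q) | ~s) -> <>((~p -> ~q) | ~s)), w0
4. (~p -> ~q) | ~s, w0
5. ~<>((~p -> ~q) | ~s), w0
6. ~((~p -> ~q) | ~s), w0
7. ~(~p -> ~q), w0
8. s, w0
9. ~p, w0
10. q, w0
11. ~p -> ~q, w0
12. ~q, w0
Accessibility: w0Rw0
Branch closes: q and ~q both at w0.
Every branch closes; the branch above is one of them.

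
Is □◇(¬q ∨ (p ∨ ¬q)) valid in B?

Tableau for the negation ¬□◇(¬q ∨ (p ∨ ¬q)):
1. ¬□◇(¬q ∨ (p ∨ ¬q)), 0
2. ¬◇(¬q ∨ (p ∨ ¬q)), 1
3. ¬(¬q ∨ (p ∨ ¬q)), 0
4. q, 0
5. ¬(p ∨ ¬q), 0
6. ¬p, 0
7. ¬(¬q ∨ (p ∨ ¬q)), 1
8. q, 1
9. ¬(p ∨ ¬q), 1
10. ¬p, 1
Accessibility: 0R0, 0R1, 1R0, 1R1
The negation has an open branch (countermodel exists).

Invalid (countermodel exists)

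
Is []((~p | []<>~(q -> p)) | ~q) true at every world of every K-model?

No, not valid

Tableau for the negation ~[]((~p | []<>~(q -> p)) | ~q):
1. ~[]((~p | []<>~(q -> p)) | ~q), 0
2. ~((~p | []<>~(q -> p)) | ~q), 1   [~[]-rule on 1: fresh world 1, 0R1]
3. ~(~p | []<>~(q -> p)), 1   [~|-rule on 2]
4. q, 1   [~|-rule on 2]
5. p, 1   [~|-rule on 3]
6. ~[]<>~(q -> p), 1   [~|-rule on 3]
7. ~<>~(q -> p), 2   [~[]-rule on 6: fresh world 2, 1R2]
Accessibility: 0R1, 1R2
The negation has an open branch (countermodel exists).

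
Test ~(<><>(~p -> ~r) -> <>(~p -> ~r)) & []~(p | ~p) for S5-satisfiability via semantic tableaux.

1. ~(<><>(~p -> ~r) -> <>(~p -> ~r)) & []~(p | ~p), w0
2. ~(<><>(~p -> ~r) -> <>(~p -> ~r)), w0
3. []~(p | ~p), w0
4. <><>(~p -> ~r), w0
5. ~<>(~p -> ~r), w0
6. ~(p | ~p), w0
7. ~p, w0
8. p, w0
Accessibility: w0Rw0
Branch closes: p and ~p both at w0.
All branches of the tableau close; one closing branch shown above.

Unsatisfiable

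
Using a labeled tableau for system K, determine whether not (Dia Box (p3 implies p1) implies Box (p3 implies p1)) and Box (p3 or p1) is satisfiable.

Yes, satisfiable

1. not (Dia Box (p3 implies p1) implies Box (p3 implies p1)) and Box (p3 or p1), u
2. not (Dia Box (p3 implies p1) implies Box (p3 implies p1)), u
3. Box (p3 or p1), u
4. Dia Box (p3 implies p1), u
5. not Box (p3 implies p1), u
6. Box (p3 implies p1), v
7. p3 or p1, v
8. p1, v
9. not (p3 implies p1), w
10. p3, w
11. not p1, w
12. p3 or p1, w
Accessibility: uRv, uRw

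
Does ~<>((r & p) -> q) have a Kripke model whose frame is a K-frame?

Satisfiable

1. ~<>((r & p) -> q), w0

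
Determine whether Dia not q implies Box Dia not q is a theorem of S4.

No, not valid

Tableau for the negation not (Dia not q implies Box Dia not q):
1. not (Dia not q implies Box Dia not q), u
2. Dia not q, u   [neg-implies-rule on 1]
3. not Box Dia not q, u   [neg-implies-rule on 1]
4. not q, v   [Dia-rule on 2: fresh world v, uRv]
5. not Dia not q, w   [neg-Box-rule on 3: fresh world w, uRw]
6. q, w   [neg-Dia-rule on 5 via wRw]
Accessibility: uRu, uRv, uRw, vRv, wRw
The negation has an open branch (countermodel exists).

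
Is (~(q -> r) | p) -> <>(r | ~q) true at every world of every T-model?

Tableau for the negation ~((~(q -> r) | p) -> <>(r | ~q)):
1. ~((~(q -> r) | p) -> <>(r | ~q)), u
2. ~(q -> r) | p, u
3. ~<>(r | ~q), u
4. ~(r | ~q), u
5. ~r, u
6. q, u
7. p, u
Accessibility: uRu
The negation has an open branch (countermodel exists).

Not valid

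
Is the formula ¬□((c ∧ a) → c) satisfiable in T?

1. ¬□((c ∧ a) → c), w0
2. ¬((c ∧ a) → c), w1
3. c ∧ a, w1
4. ¬c, w1
5. c, w1
6. a, w1
Accessibility: w0Rw0, w0Rw1, w1Rw1
Branch closes: c and ¬c both at w1.
Every branch closes; the branch above is one of them.

No, unsatisfiable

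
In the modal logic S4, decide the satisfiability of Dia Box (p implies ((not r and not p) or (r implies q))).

Yes, satisfiable

1. Dia Box (p implies ((not r and not p) or (r implies q))), 0
2. Box (p implies ((not r and not p) or (r implies q))), 1
3. p implies ((not r and not p) or (r implies q)), 1
4. (not r and not p) or (r implies q), 1
5. r implies q, 1
6. q, 1
Accessibility: 0R0, 0R1, 1R1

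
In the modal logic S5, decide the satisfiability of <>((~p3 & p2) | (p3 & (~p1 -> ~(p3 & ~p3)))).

Yes, satisfiable

1. <>((~p3 & p2) | (p3 & (~p1 -> ~(p3 & ~p3)))), w0
2. (~p3 & p2) | (p3 & (~p1 -> ~(p3 & ~p3))), w1
3. p3 & (~p1 -> ~(p3 & ~p3)), w1
4. p3, w1
5. ~p1 -> ~(p3 & ~p3), w1
6. ~(p3 & ~p3), w1
Accessibility: w0Rw0, w0Rw1, w1Rw0, w1Rw1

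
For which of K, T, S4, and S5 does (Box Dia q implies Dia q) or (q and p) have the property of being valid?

T, S4, S5

K-tableau for the negation not ((Box Dia q implies Dia q) or (q and p)):
1. not ((Box Dia q implies Dia q) or (q and p)), w0
2. not (Box Dia q implies Dia q), w0   [neg-or-rule on 1]
3. not (q and p), w0   [neg-or-rule on 1]
4. Box Dia q, w0   [neg-implies-rule on 2]
5. not Dia q, w0   [neg-implies-rule on 2]
6. not p, w0   [neg-and-rule on 3 (branches; this branch)]
Complete open branch: countermodel on a K-frame, so not valid in K.
T-tableau for the negation not ((Box Dia q implies Dia q) or (q and p)):
1. not ((Box Dia q implies Dia q) or (q and p)), w0
2. not (Box Dia q implies Dia q), w0   [neg-or-rule on 1]
3. not (q and p), w0   [neg-or-rule on 1]
4. Box Dia q, w0   [neg-implies-rule on 2]
5. not Dia q, w0   [neg-implies-rule on 2]
6. Dia q, w0   [Box-rule on 4 via w0Rw0]
7. not q, w0   [neg-Dia-rule on 5 via w0Rw0]
8. not p, w0   [neg-and-rule on 3 (branches; this branch)]
9. q, w1   [Dia-rule on 6: fresh world w1, w0Rw1]
10. Dia q, w1   [Box-rule on 4 via w0Rw1]
11. not q, w1   [neg-Dia-rule on 5 via w0Rw1]
Accessibility: w0Rw0, w0Rw1, w1Rw1
Branch closes: q and not q both at w1.
Every branch closes (one shown): valid in T, hence also in S4, S5 (every theorem of T is a theorem of S4 and S5).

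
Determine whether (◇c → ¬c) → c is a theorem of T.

Invalid (countermodel exists)

Tableau for the negation ¬((◇c → ¬c) → c):
1. ¬((◇c → ¬c) → c), w0
2. ◇c → ¬c, w0
3. ¬c, w0
Accessibility: w0Rw0
The negation has an open branch (countermodel exists).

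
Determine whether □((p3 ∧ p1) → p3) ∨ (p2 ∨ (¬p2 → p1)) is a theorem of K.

Valid

Tableau for the negation ¬(□((p3 ∧ p1) → p3) ∨ (p2 ∨ (¬p2 → p1))):
1. ¬(□((p3 ∧ p1) → p3) ∨ (p2 ∨ (¬p2 → p1))), u
2. ¬□((p3 ∧ p1) → p3), u   [¬∨-rule on 1]
3. ¬(p2 ∨ (¬p2 → p1)), u   [¬∨-rule on 1]
4. ¬p2, u   [¬∨-rule on 3]
5. ¬(¬p2 → p1), u   [¬∨-rule on 3]
6. ¬p1, u   [¬→-rule on 5]
7. ¬((p3 ∧ p1) → p3), v   [¬□-rule on 2: fresh world v, uRv]
8. p3 ∧ p1, v   [¬→-rule on 7]
9. ¬p3, v   [¬→-rule on 7]
10. p3, v   [∧-rule on 8]
11. p1, v   [∧-rule on 8]
Accessibility: uRv
Branch closes: p3 and ¬p3 both at v.
All branches of the negation close; one closing branch shown above.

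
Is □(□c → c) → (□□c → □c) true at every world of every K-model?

Tableau for the negation ¬(□(□c → c) → (□□c → □c)):
1. ¬(□(□c → c) → (□□c → □c)), u
2. □(□c → c), u
3. ¬(□□c → □c), u
4. □□c, u
5. ¬□c, u
6. ¬c, v
7. □c → c, v
8. □c, v
9. ¬□c, v
10. ¬c, w
11. c, w
Accessibility: uRv, vRw
Branch closes: c and ¬c both at w.
All branches of the negation close; one closing branch shown above.

Yes, valid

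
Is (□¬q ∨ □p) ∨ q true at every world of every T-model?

Tableau for the negation ¬((□¬q ∨ □p) ∨ q):
1. ¬((□¬q ∨ □p) ∨ q), 0
2. ¬(□¬q ∨ □p), 0
3. ¬q, 0
4. ¬□¬q, 0
5. ¬□p, 0
6. q, 1
7. ¬p, 2
Accessibility: 0R0, 0R1, 0R2, 1R1, 2R2
The negation has an open branch (countermodel exists).

Not valid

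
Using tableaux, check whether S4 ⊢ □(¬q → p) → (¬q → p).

Yes, valid

Tableau for the negation ¬(□(¬q → p) → (¬q → p)):
1. ¬(□(¬q → p) → (¬q → p)), 0
2. □(¬q → p), 0
3. ¬(¬q → p), 0
4. ¬q, 0
5. ¬p, 0
6. ¬q → p, 0
7. p, 0
Accessibility: 0R0
Branch closes: p and ¬p both at 0.
All branches of the negation close; one closing branch shown above.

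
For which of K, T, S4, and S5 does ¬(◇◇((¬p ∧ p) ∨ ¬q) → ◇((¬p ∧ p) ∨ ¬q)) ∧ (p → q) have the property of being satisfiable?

S4-tableau for the formula:
1. ¬(◇◇((¬p ∧ p) ∨ ¬q) → ◇((¬p ∧ p) ∨ ¬q)) ∧ (p → q), 0
2. ¬(◇◇((¬p ∧ p) ∨ ¬q) → ◇((¬p ∧ p) ∨ ¬q)), 0
3. p → q, 0
4. ◇◇((¬p ∧ p) ∨ ¬q), 0
5. ¬◇((¬p ∧ p) ∨ ¬q), 0
6. ¬((¬p ∧ p) ∨ ¬q), 0
7. ¬(¬p ∧ p), 0
8. q, 0
9. ¬p, 0
10. ◇((¬p ∧ p) ∨ ¬q), 1
11. ¬((¬p ∧ p) ∨ ¬q), 1
12. ¬(¬p ∧ p), 1
13. q, 1
14. ¬p, 1
15. (¬p ∧ p) ∨ ¬q, 2
16. ¬((¬p ∧ p) ∨ ¬q), 2
17. ¬(¬p ∧ p), 2
18. q, 2
19. ¬p ∧ p, 2
20. ¬p, 2
21. p, 2
Accessibility: 0R0, 0R1, 0R2, 1R1, 1R2, 2R2
Branch closes: p and ¬p both at 2.
Every branch closes (one shown): unsatisfiable in S4, hence also in S5 (every S5-frame is an S4-frame).
T-tableau for the formula:
1. ¬(◇◇((¬p ∧ p) ∨ ¬q) → ◇((¬p ∧ p) ∨ ¬q)) ∧ (p → q), 0
2. ¬(◇◇((¬p ∧ p) ∨ ¬q) → ◇((¬p ∧ p) ∨ ¬q)), 0
3. p → q, 0
4. ◇◇((¬p ∧ p) ∨ ¬q), 0
5. ¬◇((¬p ∧ p) ∨ ¬q), 0
6. ¬((¬p ∧ p) ∨ ¬q), 0
7. ¬(¬p ∧ p), 0
8. q, 0
9. ¬p, 0
10. ◇((¬p ∧ p) ∨ ¬q), 1
11. ¬((¬p ∧ p) ∨ ¬q), 1
12. ¬(¬p ∧ p), 1
13. q, 1
14. ¬p, 1
15. (¬p ∧ p) ∨ ¬q, 2
16. ¬q, 2
Accessibility: 0R0, 0R1, 1R1, 1R2, 2R2
Complete open branch: satisfiable in T, hence also in K (this T-model is also a K-model).

K, T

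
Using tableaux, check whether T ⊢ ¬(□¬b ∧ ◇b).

Yes, valid

Tableau for the negation □¬b ∧ ◇b:
1. □¬b ∧ ◇b, w0
2. □¬b, w0
3. ◇b, w0
4. ¬b, w0
5. b, w1
6. ¬b, w1
Accessibility: w0Rw0, w0Rw1, w1Rw1
Branch closes: b and ¬b both at w1.
Every branch of the negation's tableau closes; the branch above is one of them.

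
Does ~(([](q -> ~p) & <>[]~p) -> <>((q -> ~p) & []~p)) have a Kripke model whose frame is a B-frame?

1. ~(([](q -> ~p) & <>[]~p) -> <>((q -> ~p) & []~p)), u
2. [](q -> ~p) & <>[]~p, u   [~->-rule on 1]
3. ~<>((q -> ~p) & []~p), u   [~->-rule on 1]
4. [](q -> ~p), u   [&-rule on 2]
5. <>[]~p, u   [&-rule on 2]
6. ~((q -> ~p) & []~p), u   [~<>-rule on 3 via uRu]
7. q -> ~p, u   [[]-rule on 4 via uRu]
8. ~[]~p, u   [~&-rule on 6 (branches; this branch)]
9. ~q, u   [->-rule on 7 (branches; this branch)]
10. []~p, v   [<>-rule on 5: fresh world v, uRv]
11. ~((q -> ~p) & []~p), v   [~<>-rule on 3 via uRv]
12. q -> ~p, v   [[]-rule on 4 via uRv]
13. ~p, u   [[]-rule on 10 via vRu]
14. ~p, v   [[]-rule on 10 via vRv]
15. ~[]~p, v   [~&-rule on 11 (branches; this branch)]
16. p, w   [~[]-rule on 8: fresh world w, uRw]
17. ~((q -> ~p) & []~p), w   [~<>-rule on 3 via uRw]
18. q -> ~p, w   [[]-rule on 4 via uRw]
19. ~[]~p, w   [~&-rule on 17 (branches; this branch)]
20. ~q, w   [->-rule on 18 (branches; this branch)]
21. p, x   [~[]-rule on 15: fresh world x, vRx]
22. ~p, x   [[]-rule on 10 via vRx]
Accessibility: uRu, uRv, uRw, vRu, vRv, vRx, wRu, wRw, xRv, xRx
Branch closes: p and ~p both at x.
Every branch closes; the branch above is one of them.

No, unsatisfiable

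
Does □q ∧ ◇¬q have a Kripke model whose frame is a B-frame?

1. □q ∧ ◇¬q, u
2. □q, u   [∧-rule on 1]
3. ◇¬q, u   [∧-rule on 1]
4. q, u   [□-rule on 2 via uRu]
5. ¬q, v   [◇-rule on 3: fresh world v, uRv]
6. q, v   [□-rule on 2 via uRv]
Accessibility: uRu, uRv, vRu, vRv
Branch closes: q and ¬q both at v.
Every branch closes; the branch above is one of them.

No, unsatisfiable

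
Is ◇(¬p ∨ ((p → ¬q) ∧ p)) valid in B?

Tableau for the negation ¬◇(¬p ∨ ((p → ¬q) ∧ p)):
1. ¬◇(¬p ∨ ((p → ¬q) ∧ p)), u
2. ¬(¬p ∨ ((p → ¬q) ∧ p)), u   [¬◇-rule on 1 via uRu]
3. p, u   [¬∨-rule on 2]
4. ¬((p → ¬q) ∧ p), u   [¬∨-rule on 2]
5. ¬(p → ¬q), u   [¬∧-rule on 4 (branches; this branch)]
6. q, u   [¬→-rule on 5]
Accessibility: uRu
The negation has an open branch (countermodel exists).

Not valid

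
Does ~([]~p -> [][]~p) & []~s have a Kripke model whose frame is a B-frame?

1. ~([]~p -> [][]~p) & []~s, 0
2. ~([]~p -> [][]~p), 0
3. []~s, 0
4. []~p, 0
5. ~[][]~p, 0
6. ~s, 0
7. ~p, 0
8. ~[]~p, 1
9. ~s, 1
10. ~p, 1
11. p, 2
Accessibility: 0R0, 0R1, 1R0, 1R1, 1R2, 2R1, 2R2

Yes, satisfiable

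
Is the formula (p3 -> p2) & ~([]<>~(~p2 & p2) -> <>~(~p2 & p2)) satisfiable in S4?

No, unsatisfiable

1. (p3 -> p2) & ~([]<>~(~p2 & p2) -> <>~(~p2 & p2)), 0
2. p3 -> p2, 0   [&-rule on 1]
3. ~([]<>~(~p2 & p2) -> <>~(~p2 & p2)), 0   [&-rule on 1]
4. []<>~(~p2 & p2), 0   [~->-rule on 3]
5. ~<>~(~p2 & p2), 0   [~->-rule on 3]
6. <>~(~p2 & p2), 0   [[]-rule on 4 via 0R0]
7. ~p2 & p2, 0   [~<>-rule on 5 via 0R0]
8. ~p2, 0   [&-rule on 7]
9. p2, 0   [&-rule on 7]
Accessibility: 0R0
Branch closes: p2 and ~p2 both at 0.
Every branch closes; the branch above is one of them.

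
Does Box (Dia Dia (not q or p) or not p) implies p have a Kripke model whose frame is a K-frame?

Satisfiable (open branch found)

1. Box (Dia Dia (not q or p) or not p) implies p, u
2. p, u   [implies-rule on 1 (branches; this branch)]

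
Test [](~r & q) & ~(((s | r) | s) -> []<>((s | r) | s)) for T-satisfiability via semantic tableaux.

1. [](~r & q) & ~(((s | r) | s) -> []<>((s | r) | s)), 0
2. [](~r & q), 0
3. ~(((s | r) | s) -> []<>((s | r) | s)), 0
4. (s | r) | s, 0
5. ~[]<>((s | r) | s), 0
6. ~r & q, 0
7. ~r, 0
8. q, 0
9. s, 0
10. ~<>((s | r) | s), 1
11. ~r & q, 1
12. ~r, 1
13. q, 1
14. ~((s | r) | s), 1
15. ~(s | r), 1
16. ~s, 1
Accessibility: 0R0, 0R1, 1R1

Yes, satisfiable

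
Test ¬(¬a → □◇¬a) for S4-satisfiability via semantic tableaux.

1. ¬(¬a → □◇¬a), u
2. ¬a, u
3. ¬□◇¬a, u
4. ¬◇¬a, v
5. a, v
Accessibility: uRu, uRv, vRv

Yes, satisfiable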